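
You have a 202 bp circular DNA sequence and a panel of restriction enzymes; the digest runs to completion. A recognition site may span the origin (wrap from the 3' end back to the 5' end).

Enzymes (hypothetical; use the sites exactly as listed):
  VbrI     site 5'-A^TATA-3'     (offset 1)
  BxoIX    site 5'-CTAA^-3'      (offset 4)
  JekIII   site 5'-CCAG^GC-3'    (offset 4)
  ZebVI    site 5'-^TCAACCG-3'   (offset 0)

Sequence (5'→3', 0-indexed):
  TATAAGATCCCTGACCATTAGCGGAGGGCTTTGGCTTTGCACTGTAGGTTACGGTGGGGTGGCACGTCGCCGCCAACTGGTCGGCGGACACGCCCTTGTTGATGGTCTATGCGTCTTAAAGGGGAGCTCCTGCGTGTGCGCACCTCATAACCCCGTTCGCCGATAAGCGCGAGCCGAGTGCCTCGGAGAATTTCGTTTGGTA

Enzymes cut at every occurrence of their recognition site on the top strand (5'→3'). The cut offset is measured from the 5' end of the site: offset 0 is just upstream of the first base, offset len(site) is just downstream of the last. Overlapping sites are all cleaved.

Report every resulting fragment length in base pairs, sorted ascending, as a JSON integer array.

[202]

Per-enzyme occurrences:
  VbrI ATATA/1: at [201] ⇒ [0]
  BxoIX (CTAA, off=4): no sites
  JekIII (CCAGGC, off=4): no sites
  ZebVI (TCAACCG, off=0): no sites

Pooled cuts: [0]

Fragment lengths:
  0→0 (wrap): 202-0+0 = 202 bp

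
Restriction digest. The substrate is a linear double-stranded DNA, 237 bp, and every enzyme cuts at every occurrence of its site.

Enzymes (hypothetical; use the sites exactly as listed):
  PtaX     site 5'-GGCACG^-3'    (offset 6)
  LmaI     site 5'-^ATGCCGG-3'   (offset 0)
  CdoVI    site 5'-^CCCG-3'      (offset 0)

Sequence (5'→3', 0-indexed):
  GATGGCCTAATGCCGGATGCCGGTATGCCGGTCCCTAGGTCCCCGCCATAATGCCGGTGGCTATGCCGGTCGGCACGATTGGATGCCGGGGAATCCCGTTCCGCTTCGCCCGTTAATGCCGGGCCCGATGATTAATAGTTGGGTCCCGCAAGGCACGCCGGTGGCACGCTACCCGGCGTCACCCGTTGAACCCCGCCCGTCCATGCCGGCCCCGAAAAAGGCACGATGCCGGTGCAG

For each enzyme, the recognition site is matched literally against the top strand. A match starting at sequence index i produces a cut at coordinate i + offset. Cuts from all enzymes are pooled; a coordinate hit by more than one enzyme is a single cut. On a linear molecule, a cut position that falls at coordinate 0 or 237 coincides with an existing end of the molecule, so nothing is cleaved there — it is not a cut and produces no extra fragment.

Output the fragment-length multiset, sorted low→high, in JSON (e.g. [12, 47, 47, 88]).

Per-enzyme occurrences:
  PtaX GGCACG/6: at [71, 151, 162, 219] ⇒ [77, 157, 168, 225]
  LmaI ATGCCGG/0: at [9, 16, 24, 50, 62, 82, 115, 202, 225] ⇒ [9, 16, 24, 50, 62, 82, 115, 202, 225]
  CdoVI CCCG/0: at [41, 94, 108, 123, 144, 171, 181, 191, 195, 210] ⇒ [41, 94, 108, 123, 144, 171, 181, 191, 195, 210]

All cut coordinates (distinct, sorted): [9, 16, 24, 41, 50, 62, 77, 82, 94, 108, 115, 123, 144, 157, 168, 171, 181, 191, 195, 202, 210, 225]

Fragment lengths:
  [0,9): 9 bp
  [9,16): 7 bp
  [16,24): 8 bp
  [24,41): 17 bp
  [41,50): 9 bp
  [50,62): 12 bp
  [62,77): 15 bp
  [77,82): 5 bp
  [82,94): 12 bp
  [94,108): 14 bp
  [108,115): 7 bp
  [115,123): 8 bp
  [123,144): 21 bp
  [144,157): 13 bp
  [157,168): 11 bp
  [168,171): 3 bp
  [171,181): 10 bp
  [181,191): 10 bp
  [191,195): 4 bp
  [195,202): 7 bp
  [202,210): 8 bp
  [210,225): 15 bp
  [225,237): 12 bp

[3,4,5,7,7,7,8,8,8,9,9,10,10,11,12,12,12,13,14,15,15,17,21]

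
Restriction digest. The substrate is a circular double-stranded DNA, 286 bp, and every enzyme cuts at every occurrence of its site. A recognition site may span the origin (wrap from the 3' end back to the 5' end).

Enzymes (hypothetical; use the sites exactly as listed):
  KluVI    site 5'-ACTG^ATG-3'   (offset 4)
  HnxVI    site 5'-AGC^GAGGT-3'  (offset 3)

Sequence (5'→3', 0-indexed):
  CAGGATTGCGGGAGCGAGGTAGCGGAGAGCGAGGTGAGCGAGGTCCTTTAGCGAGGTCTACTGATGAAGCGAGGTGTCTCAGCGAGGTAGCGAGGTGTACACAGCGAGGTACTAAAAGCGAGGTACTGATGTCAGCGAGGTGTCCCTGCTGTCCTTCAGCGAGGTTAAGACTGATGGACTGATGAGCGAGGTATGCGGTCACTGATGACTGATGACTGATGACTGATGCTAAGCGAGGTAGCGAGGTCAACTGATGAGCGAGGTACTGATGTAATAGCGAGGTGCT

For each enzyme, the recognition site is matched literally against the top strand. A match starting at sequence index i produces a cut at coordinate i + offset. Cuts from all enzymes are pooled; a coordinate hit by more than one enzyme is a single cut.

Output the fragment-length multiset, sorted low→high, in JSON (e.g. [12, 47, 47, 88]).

[6,6,7,7,7,7,8,8,8,8,9,9,9,9,10,11,11,13,13,13,14,14,15,17,23,24]

Scan for sites:
  KluVI ACTGATG/4: at [59, 124, 169, 177, 200, 207, 214, 221, 249, 264] ⇒ [63, 128, 173, 181, 204, 211, 218, 225, 253, 268]
  HnxVI AGCGAGGT/3: at [12, 27, 36, 49, 67, 80, 88, 102, 116, 133, 157, 184, 231, 239, 256, 275] ⇒ [15, 30, 39, 52, 70, 83, 91, 105, 119, 136, 160, 187, 234, 242, 259, 278]

All cut coordinates (distinct, sorted): [15, 30, 39, 52, 63, 70, 83, 91, 105, 119, 128, 136, 160, 173, 181, 187, 204, 211, 218, 225, 234, 242, 253, 259, 268, 278]

Fragment lengths:
  15→30: 15 bp
  30→39: 9 bp
  39→52: 13 bp
  52→63: 11 bp
  63→70: 7 bp
  70→83: 13 bp
  83→91: 8 bp
  91→105: 14 bp
  105→119: 14 bp
  119→128: 9 bp
  128→136: 8 bp
  136→160: 24 bp
  160→173: 13 bp
  173→181: 8 bp
  181→187: 6 bp
  187→204: 17 bp
  204→211: 7 bp
  211→218: 7 bp
  218→225: 7 bp
  225→234: 9 bp
  234→242: 8 bp
  242→253: 11 bp
  253→259: 6 bp
  259→268: 9 bp
  268→278: 10 bp
  278→15 (wrap): 286-278+15 = 23 bp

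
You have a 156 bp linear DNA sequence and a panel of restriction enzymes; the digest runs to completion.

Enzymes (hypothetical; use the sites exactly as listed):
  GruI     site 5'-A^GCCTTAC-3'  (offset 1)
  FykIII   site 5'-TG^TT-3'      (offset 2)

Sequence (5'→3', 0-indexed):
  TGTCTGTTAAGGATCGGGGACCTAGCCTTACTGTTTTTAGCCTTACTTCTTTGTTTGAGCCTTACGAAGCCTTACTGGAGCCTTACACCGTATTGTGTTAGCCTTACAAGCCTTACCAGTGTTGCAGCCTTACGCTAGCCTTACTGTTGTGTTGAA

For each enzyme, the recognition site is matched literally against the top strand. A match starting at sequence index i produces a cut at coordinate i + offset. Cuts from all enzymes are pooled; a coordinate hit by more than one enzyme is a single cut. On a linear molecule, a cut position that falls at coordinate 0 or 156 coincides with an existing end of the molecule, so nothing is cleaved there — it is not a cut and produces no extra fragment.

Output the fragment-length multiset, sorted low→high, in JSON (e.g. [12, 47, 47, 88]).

Per-enzyme occurrences:
  GruI (AGCCTTAC, off=1): starts [23, 38, 57, 67, 78, 99, 108, 125, 136] → cuts [24, 39, 58, 68, 79, 100, 109, 126, 137]
  FykIII (TGTT, off=2): starts [4, 31, 51, 95, 119, 144, 149] → cuts [6, 33, 53, 97, 121, 146, 151]

All cut coordinates (distinct, sorted): [6, 24, 33, 39, 53, 58, 68, 79, 97, 100, 109, 121, 126, 137, 146, 151]

Fragments:
  [0,6): 6 bp
  [6,24): 18 bp
  [24,33): 9 bp
  [33,39): 6 bp
  [39,53): 14 bp
  [53,58): 5 bp
  [58,68): 10 bp
  [68,79): 11 bp
  [79,97): 18 bp
  [97,100): 3 bp
  [100,109): 9 bp
  [109,121): 12 bp
  [121,126): 5 bp
  [126,137): 11 bp
  [137,146): 9 bp
  [146,151): 5 bp
  [151,156): 5 bp

[3,5,5,5,5,6,6,9,9,9,10,11,11,12,14,18,18]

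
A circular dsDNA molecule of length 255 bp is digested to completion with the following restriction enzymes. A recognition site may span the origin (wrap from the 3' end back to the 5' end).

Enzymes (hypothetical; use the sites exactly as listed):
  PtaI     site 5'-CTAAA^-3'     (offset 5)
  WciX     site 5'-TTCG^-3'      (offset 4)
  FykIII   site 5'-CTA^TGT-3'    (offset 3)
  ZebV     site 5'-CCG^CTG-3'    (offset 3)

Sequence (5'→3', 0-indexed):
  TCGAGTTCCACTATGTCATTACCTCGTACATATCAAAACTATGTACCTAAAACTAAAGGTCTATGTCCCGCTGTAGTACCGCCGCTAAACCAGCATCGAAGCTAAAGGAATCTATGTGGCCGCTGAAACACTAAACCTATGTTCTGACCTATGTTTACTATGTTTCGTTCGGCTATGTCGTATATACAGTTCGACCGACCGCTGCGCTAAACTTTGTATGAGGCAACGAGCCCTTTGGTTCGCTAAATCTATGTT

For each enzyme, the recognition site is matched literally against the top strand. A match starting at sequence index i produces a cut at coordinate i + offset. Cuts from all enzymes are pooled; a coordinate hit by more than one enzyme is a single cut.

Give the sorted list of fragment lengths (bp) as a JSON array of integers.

[4,4,4,4,5,6,6,7,7,7,8,8,8,9,10,10,10,12,13,17,18,19,28,31]

Per-enzyme occurrences:
  PtaI CTAAA/5: at [46, 52, 84, 101, 130, 206, 242] ⇒ [51, 57, 89, 106, 135, 211, 247]
  WciX TTCG/4: at [163, 167, 189, 238, 254] ⇒ [3, 167, 171, 193, 242]
  FykIII CTATGT/3: at [10, 38, 60, 111, 136, 148, 157, 172, 248] ⇒ [13, 41, 63, 114, 139, 151, 160, 175, 251]
  ZebV CCGCTG/3: at [67, 119, 198] ⇒ [70, 122, 201]

All cut coordinates (distinct, sorted): [3, 13, 41, 51, 57, 63, 70, 89, 106, 114, 122, 135, 139, 151, 160, 167, 171, 175, 193, 201, 211, 242, 247, 251]

Fragments:
  3→13: 10 bp
  13→41: 28 bp
  41→51: 10 bp
  51→57: 6 bp
  57→63: 6 bp
  63→70: 7 bp
  70→89: 19 bp
  89→106: 17 bp
  106→114: 8 bp
  114→122: 8 bp
  122→135: 13 bp
  135→139: 4 bp
  139→151: 12 bp
  151→160: 9 bp
  160→167: 7 bp
  167→171: 4 bp
  171→175: 4 bp
  175→193: 18 bp
  193→201: 8 bp
  201→211: 10 bp
  211→242: 31 bp
  242→247: 5 bp
  247→251: 4 bp
  251→3 (wrap): 255-251+3 = 7 bp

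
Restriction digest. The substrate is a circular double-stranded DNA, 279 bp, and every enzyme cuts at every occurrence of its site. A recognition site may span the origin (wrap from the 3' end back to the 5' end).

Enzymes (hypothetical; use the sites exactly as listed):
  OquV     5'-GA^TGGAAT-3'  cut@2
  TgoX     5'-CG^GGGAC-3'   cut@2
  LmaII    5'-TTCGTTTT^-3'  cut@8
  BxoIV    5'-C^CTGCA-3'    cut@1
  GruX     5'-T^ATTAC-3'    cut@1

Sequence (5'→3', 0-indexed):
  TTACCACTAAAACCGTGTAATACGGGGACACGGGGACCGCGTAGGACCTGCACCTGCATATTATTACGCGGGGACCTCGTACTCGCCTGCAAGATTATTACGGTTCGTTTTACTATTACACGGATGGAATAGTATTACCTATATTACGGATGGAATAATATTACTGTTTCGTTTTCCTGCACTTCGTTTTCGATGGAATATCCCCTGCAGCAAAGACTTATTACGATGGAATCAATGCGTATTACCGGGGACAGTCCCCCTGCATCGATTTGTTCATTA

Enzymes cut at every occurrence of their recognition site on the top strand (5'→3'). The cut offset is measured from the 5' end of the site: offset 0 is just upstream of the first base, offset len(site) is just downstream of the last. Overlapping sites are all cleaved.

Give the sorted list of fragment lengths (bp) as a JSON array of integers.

Per-enzyme occurrences:
  OquV (GATGGAAT, off=2): starts [122, 148, 191, 224] → cuts [124, 150, 193, 226]
  TgoX (CGGGGAC, off=2): starts [22, 30, 68, 245] → cuts [24, 32, 70, 247]
  LmaII (TTCGTTTT, off=8): starts [103, 167, 182] → cuts [111, 175, 190]
  BxoIV (CCTGCA, off=1): starts [46, 52, 85, 175, 203, 258] → cuts [47, 53, 86, 176, 204, 259]
  GruX (TATTAC, off=1): starts [61, 95, 113, 132, 141, 158, 218, 239, 277] → cuts [62, 96, 114, 133, 142, 159, 219, 240, 278]

All cut coordinates (distinct, sorted): [24, 32, 47, 53, 62, 70, 86, 96, 111, 114, 124, 133, 142, 150, 159, 175, 176, 190, 193, 204, 219, 226, 240, 247, 259, 278]

Fragments:
  24→32: 8 bp
  32→47: 15 bp
  47→53: 6 bp
  53→62: 9 bp
  62→70: 8 bp
  70→86: 16 bp
  86→96: 10 bp
  96→111: 15 bp
  111→114: 3 bp
  114→124: 10 bp
  124→133: 9 bp
  133→142: 9 bp
  142→150: 8 bp
  150→159: 9 bp
  159→175: 16 bp
  175→176: 1 bp
  176→190: 14 bp
  190→193: 3 bp
  193→204: 11 bp
  204→219: 15 bp
  219→226: 7 bp
  226→240: 14 bp
  240→247: 7 bp
  247→259: 12 bp
  259→278: 19 bp
  278→24 (wrap): 279-278+24 = 25 bp

[1,3,3,6,7,7,8,8,8,9,9,9,9,10,10,11,12,14,14,15,15,15,16,16,19,25]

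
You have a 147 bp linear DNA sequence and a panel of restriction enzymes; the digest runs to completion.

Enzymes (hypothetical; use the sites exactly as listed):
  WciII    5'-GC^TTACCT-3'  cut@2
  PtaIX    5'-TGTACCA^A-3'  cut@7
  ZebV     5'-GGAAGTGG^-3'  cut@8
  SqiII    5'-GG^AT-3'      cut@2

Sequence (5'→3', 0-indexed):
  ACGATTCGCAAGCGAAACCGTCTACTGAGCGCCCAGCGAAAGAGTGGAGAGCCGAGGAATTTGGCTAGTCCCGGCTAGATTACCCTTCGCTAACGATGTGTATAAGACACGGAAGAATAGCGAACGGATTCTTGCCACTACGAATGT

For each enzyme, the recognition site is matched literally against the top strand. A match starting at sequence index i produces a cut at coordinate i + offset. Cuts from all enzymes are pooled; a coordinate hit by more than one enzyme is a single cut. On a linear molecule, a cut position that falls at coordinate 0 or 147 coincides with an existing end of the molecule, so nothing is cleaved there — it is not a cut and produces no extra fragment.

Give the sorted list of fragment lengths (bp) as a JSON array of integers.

Scan for sites:
  WciII (GCTTACCT, off=2): no sites
  PtaIX (TGTACCAA, off=7): no sites
  ZebV (GGAAGTGG, off=8): no sites
  SqiII GGAT/2: at [125] ⇒ [127]

All cut coordinates (distinct, sorted): [127]

Fragments:
  [0,127): 127 bp
  [127,147): 20 bp

[20,127]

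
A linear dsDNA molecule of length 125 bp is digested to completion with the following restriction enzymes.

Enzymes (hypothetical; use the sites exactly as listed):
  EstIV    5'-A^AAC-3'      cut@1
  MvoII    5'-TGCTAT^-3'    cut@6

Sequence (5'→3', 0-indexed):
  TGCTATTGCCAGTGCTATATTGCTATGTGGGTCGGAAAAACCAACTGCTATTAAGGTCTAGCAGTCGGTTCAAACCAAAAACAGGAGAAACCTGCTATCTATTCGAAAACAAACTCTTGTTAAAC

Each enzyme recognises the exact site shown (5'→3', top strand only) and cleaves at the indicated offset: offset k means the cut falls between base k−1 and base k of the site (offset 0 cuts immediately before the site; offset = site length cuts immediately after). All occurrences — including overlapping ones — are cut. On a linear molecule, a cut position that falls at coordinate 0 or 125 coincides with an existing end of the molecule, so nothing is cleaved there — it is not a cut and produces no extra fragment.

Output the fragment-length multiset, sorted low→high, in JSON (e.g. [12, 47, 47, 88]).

[3,4,6,7,8,9,9,10,11,12,12,13,21]

Site scan:
  EstIV (AAAC, off=1): starts [37, 71, 78, 87, 106, 110, 121] → cuts [38, 72, 79, 88, 107, 111, 122]
  MvoII (TGCTAT, off=6): starts [0, 12, 20, 45, 92] → cuts [6, 18, 26, 51, 98]

Pooled cuts: [6, 18, 26, 38, 51, 72, 79, 88, 98, 107, 111, 122]

Fragment lengths:
  [0,6): 6 bp
  [6,18): 12 bp
  [18,26): 8 bp
  [26,38): 12 bp
  [38,51): 13 bp
  [51,72): 21 bp
  [72,79): 7 bp
  [79,88): 9 bp
  [88,98): 10 bp
  [98,107): 9 bp
  [107,111): 4 bp
  [111,122): 11 bp
  [122,125): 3 bp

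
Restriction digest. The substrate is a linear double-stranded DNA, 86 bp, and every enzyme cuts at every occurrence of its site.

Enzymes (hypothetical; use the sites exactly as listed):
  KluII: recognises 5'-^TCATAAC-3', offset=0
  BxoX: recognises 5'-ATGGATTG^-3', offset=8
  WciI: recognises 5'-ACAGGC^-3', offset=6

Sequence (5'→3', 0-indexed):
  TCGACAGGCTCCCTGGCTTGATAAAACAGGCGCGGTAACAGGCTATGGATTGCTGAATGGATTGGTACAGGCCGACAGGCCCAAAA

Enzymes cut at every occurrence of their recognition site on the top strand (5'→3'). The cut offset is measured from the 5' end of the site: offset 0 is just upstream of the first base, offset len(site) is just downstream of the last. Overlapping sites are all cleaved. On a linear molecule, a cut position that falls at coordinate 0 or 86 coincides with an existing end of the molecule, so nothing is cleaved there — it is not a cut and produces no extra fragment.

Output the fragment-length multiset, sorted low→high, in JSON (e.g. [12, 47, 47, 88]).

[6,8,8,9,9,12,12,22]

Scan for sites:
  KluII (TCATAAC, off=0): no sites
  BxoX ATGGATTG/8: at [44, 56] ⇒ [52, 64]
  WciI ACAGGC/6: at [3, 25, 37, 66, 74] ⇒ [9, 31, 43, 72, 80]

All cut coordinates (distinct, sorted): [9, 31, 43, 52, 64, 72, 80]

Fragment lengths:
  [0,9): 9 bp
  [9,31): 22 bp
  [31,43): 12 bp
  [43,52): 9 bp
  [52,64): 12 bp
  [64,72): 8 bp
  [72,80): 8 bp
  [80,86): 6 bp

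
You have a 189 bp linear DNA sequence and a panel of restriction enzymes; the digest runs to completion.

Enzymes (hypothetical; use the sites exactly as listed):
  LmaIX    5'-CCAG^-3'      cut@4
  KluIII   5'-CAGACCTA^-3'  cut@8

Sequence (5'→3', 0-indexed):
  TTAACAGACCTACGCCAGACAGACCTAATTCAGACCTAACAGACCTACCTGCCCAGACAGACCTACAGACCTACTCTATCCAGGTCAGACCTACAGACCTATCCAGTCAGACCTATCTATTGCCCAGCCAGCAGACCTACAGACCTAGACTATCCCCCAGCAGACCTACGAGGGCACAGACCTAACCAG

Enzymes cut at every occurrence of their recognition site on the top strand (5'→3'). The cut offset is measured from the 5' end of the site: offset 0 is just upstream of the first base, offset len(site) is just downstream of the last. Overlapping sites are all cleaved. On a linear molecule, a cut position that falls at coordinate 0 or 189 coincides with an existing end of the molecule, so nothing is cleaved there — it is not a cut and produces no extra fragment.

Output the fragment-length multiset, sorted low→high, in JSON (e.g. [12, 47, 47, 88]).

[4,5,5,6,8,8,8,8,8,9,9,9,9,9,10,10,11,12,12,13,16]

Per-enzyme occurrences:
  LmaIX (CCAG, off=4): starts [14, 52, 79, 102, 123, 127, 156, 185] → cuts [18, 56, 83, 106, 127, 131, 160] (position 189 is a terminus of the linear molecule — no cut)
  KluIII (CAGACCTA, off=8): starts [4, 19, 30, 39, 57, 65, 85, 93, 107, 131, 139, 160, 176] → cuts [12, 27, 38, 47, 65, 73, 93, 101, 115, 139, 147, 168, 184]

All cut coordinates (distinct, sorted): [12, 18, 27, 38, 47, 56, 65, 73, 83, 93, 101, 106, 115, 127, 131, 139, 147, 160, 168, 184]

Fragment lengths:
  [0,12): 12 bp
  [12,18): 6 bp
  [18,27): 9 bp
  [27,38): 11 bp
  [38,47): 9 bp
  [47,56): 9 bp
  [56,65): 9 bp
  [65,73): 8 bp
  [73,83): 10 bp
  [83,93): 10 bp
  [93,101): 8 bp
  [101,106): 5 bp
  [106,115): 9 bp
  [115,127): 12 bp
  [127,131): 4 bp
  [131,139): 8 bp
  [139,147): 8 bp
  [147,160): 13 bp
  [160,168): 8 bp
  [168,184): 16 bp
  [184,189): 5 bp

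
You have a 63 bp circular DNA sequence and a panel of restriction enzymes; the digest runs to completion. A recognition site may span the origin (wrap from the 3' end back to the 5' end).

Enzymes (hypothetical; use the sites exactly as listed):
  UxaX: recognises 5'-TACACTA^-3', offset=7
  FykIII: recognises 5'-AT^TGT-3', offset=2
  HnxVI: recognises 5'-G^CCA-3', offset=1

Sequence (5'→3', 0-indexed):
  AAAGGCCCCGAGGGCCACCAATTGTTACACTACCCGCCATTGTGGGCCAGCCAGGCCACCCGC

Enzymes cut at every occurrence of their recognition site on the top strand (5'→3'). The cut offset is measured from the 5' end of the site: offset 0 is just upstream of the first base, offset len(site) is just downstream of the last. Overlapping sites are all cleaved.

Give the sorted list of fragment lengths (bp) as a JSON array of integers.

[4,4,4,5,6,8,10,22]

Per-enzyme occurrences:
  UxaX (TACACTA, off=7): starts [25] → cuts [32]
  FykIII (ATTGT, off=2): starts [20, 38] → cuts [22, 40]
  HnxVI (GCCA, off=1): starts [13, 35, 45, 49, 54] → cuts [14, 36, 46, 50, 55]

All cut coordinates (distinct, sorted): [14, 22, 32, 36, 40, 46, 50, 55]

Fragment lengths:
  14→22: 8 bp
  22→32: 10 bp
  32→36: 4 bp
  36→40: 4 bp
  40→46: 6 bp
  46→50: 4 bp
  50→55: 5 bp
  55→14 (wrap): 63-55+14 = 22 bp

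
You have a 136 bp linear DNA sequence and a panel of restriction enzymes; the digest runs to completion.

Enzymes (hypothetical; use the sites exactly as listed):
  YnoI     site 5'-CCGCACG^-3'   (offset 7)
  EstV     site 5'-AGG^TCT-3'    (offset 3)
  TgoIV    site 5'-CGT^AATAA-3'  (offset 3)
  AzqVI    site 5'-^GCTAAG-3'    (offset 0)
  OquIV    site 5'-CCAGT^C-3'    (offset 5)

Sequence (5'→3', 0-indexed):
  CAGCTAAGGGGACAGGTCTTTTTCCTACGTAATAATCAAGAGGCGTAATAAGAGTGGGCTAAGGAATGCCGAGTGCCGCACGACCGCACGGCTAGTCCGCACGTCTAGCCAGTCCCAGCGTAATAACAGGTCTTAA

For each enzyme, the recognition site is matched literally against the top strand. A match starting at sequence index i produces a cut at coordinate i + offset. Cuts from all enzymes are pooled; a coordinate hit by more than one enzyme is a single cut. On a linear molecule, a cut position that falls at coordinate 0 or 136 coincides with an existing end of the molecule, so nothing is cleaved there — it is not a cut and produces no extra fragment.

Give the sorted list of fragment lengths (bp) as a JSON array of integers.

Scan for sites:
  YnoI CCGCACG/7: at [75, 83, 96] ⇒ [82, 90, 103]
  EstV AGGTCT/3: at [13, 127] ⇒ [16, 130]
  TgoIV CGTAATAA/3: at [27, 43, 118] ⇒ [30, 46, 121]
  AzqVI GCTAAG/0: at [2, 57] ⇒ [2, 57]
  OquIV CCAGTC/5: at [108] ⇒ [113]

Pooled cuts: [2, 16, 30, 46, 57, 82, 90, 103, 113, 121, 130]

Fragment lengths:
  [0,2): 2 bp
  [2,16): 14 bp
  [16,30): 14 bp
  [30,46): 16 bp
  [46,57): 11 bp
  [57,82): 25 bp
  [82,90): 8 bp
  [90,103): 13 bp
  [103,113): 10 bp
  [113,121): 8 bp
  [121,130): 9 bp
  [130,136): 6 bp

[2,6,8,8,9,10,11,13,14,14,16,25]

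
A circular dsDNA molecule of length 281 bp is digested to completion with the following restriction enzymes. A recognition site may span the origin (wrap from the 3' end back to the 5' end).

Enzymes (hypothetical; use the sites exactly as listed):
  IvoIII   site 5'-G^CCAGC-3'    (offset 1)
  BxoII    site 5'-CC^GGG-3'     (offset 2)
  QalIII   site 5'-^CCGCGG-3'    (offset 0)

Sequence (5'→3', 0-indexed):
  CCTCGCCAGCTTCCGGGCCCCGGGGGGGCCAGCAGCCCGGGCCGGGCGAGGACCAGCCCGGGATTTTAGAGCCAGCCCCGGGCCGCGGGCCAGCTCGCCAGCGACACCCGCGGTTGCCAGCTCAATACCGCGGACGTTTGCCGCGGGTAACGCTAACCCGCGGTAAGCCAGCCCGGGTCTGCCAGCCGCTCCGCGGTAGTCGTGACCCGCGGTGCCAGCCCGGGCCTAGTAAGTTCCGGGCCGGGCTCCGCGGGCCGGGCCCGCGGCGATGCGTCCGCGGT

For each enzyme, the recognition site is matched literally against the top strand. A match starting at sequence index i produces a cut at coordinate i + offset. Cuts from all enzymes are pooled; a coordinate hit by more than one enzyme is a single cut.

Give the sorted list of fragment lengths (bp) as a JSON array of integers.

Scan for sites:
  IvoIII (GCCAGC, off=1): starts [4, 27, 70, 88, 96, 115, 166, 180, 213] → cuts [5, 28, 71, 89, 97, 116, 167, 181, 214]
  BxoII (CCGGG, off=2): starts [12, 19, 36, 41, 57, 77, 172, 219, 235, 240, 254] → cuts [14, 21, 38, 43, 59, 79, 174, 221, 237, 242, 256]
  QalIII (CCGCGG, off=0): starts [82, 107, 127, 140, 157, 190, 206, 247, 260, 274] → cuts [82, 107, 127, 140, 157, 190, 206, 247, 260, 274]

All cut coordinates (distinct, sorted): [5, 14, 21, 28, 38, 43, 59, 71, 79, 82, 89, 97, 107, 116, 127, 140, 157, 167, 174, 181, 190, 206, 214, 221, 237, 242, 247, 256, 260, 274]

Fragment lengths:
  5→14: 9 bp
  14→21: 7 bp
  21→28: 7 bp
  28→38: 10 bp
  38→43: 5 bp
  43→59: 16 bp
  59→71: 12 bp
  71→79: 8 bp
  79→82: 3 bp
  82→89: 7 bp
  89→97: 8 bp
  97→107: 10 bp
  107→116: 9 bp
  116→127: 11 bp
  127→140: 13 bp
  140→157: 17 bp
  157→167: 10 bp
  167→174: 7 bp
  174→181: 7 bp
  181→190: 9 bp
  190→206: 16 bp
  206→214: 8 bp
  214→221: 7 bp
  221→237: 16 bp
  237→242: 5 bp
  242→247: 5 bp
  247→256: 9 bp
  256→260: 4 bp
  260→274: 14 bp
  274→5 (wrap): 281-274+5 = 12 bp

[3,4,5,5,5,7,7,7,7,7,7,8,8,8,9,9,9,9,10,10,10,11,12,12,13,14,16,16,16,17]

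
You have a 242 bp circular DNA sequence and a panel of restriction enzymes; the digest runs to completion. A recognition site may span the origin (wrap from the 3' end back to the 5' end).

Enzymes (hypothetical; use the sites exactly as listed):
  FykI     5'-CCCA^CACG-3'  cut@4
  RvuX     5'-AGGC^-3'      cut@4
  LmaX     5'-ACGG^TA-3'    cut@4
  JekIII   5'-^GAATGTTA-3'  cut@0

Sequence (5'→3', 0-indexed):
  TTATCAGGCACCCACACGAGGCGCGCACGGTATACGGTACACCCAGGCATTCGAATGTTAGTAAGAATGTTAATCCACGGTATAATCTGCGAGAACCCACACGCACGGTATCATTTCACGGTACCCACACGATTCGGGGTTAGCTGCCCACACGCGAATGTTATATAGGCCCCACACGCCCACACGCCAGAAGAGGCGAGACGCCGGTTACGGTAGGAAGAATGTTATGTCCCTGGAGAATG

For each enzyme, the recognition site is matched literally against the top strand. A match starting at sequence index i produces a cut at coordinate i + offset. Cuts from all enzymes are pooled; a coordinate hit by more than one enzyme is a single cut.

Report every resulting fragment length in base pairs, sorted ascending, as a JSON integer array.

Per-enzyme occurrences:
  FykI (CCCACACG, off=4): starts [10, 95, 123, 146, 170, 178] → cuts [14, 99, 127, 150, 174, 182]
  RvuX (AGGC, off=4): starts [5, 18, 44, 166, 193] → cuts [9, 22, 48, 170, 197]
  LmaX (ACGGTA, off=4): starts [26, 33, 76, 104, 117, 209] → cuts [30, 37, 80, 108, 121, 213]
  JekIII (GAATGTTA, off=0): starts [52, 64, 155, 219, 237] → cuts [52, 64, 155, 219, 237]

Pooled cuts: [9, 14, 22, 30, 37, 48, 52, 64, 80, 99, 108, 121, 127, 150, 155, 170, 174, 182, 197, 213, 219, 237]

Fragments:
  9→14: 5 bp
  14→22: 8 bp
  22→30: 8 bp
  30→37: 7 bp
  37→48: 11 bp
  48→52: 4 bp
  52→64: 12 bp
  64→80: 16 bp
  80→99: 19 bp
  99→108: 9 bp
  108→121: 13 bp
  121→127: 6 bp
  127→150: 23 bp
  150→155: 5 bp
  155→170: 15 bp
  170→174: 4 bp
  174→182: 8 bp
  182→197: 15 bp
  197→213: 16 bp
  213→219: 6 bp
  219→237: 18 bp
  237→9 (wrap): 242-237+9 = 14 bp

[4,4,5,5,6,6,7,8,8,8,9,11,12,13,14,15,15,16,16,18,19,23]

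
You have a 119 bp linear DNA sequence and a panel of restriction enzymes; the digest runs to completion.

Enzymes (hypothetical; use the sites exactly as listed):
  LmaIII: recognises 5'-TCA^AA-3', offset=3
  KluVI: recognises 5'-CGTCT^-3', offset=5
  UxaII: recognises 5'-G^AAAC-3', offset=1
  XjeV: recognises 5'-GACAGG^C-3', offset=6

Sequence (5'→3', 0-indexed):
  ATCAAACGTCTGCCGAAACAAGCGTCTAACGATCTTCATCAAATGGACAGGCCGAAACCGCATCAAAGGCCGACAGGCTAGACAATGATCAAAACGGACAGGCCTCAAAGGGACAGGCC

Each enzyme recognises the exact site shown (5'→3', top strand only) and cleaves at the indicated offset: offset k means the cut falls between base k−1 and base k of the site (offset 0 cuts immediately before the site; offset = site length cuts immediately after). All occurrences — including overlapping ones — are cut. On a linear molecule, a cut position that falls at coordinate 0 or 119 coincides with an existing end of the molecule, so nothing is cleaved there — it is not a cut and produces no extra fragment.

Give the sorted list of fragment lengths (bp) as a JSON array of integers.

[2,3,4,4,5,7,10,10,11,11,12,12,14,14]

Scan for sites:
  LmaIII TCAAA/3: at [1, 38, 62, 88, 104] ⇒ [4, 41, 65, 91, 107]
  KluVI CGTCT/5: at [6, 22] ⇒ [11, 27]
  UxaII GAAAC/1: at [14, 53] ⇒ [15, 54]
  XjeV GACAGGC/6: at [45, 71, 96, 111] ⇒ [51, 77, 102, 117]

All cut coordinates (distinct, sorted): [4, 11, 15, 27, 41, 51, 54, 65, 77, 91, 102, 107, 117]

Fragment lengths:
  [0,4): 4 bp
  [4,11): 7 bp
  [11,15): 4 bp
  [15,27): 12 bp
  [27,41): 14 bp
  [41,51): 10 bp
  [51,54): 3 bp
  [54,65): 11 bp
  [65,77): 12 bp
  [77,91): 14 bp
  [91,102): 11 bp
  [102,107): 5 bp
  [107,117): 10 bp
  [117,119): 2 bp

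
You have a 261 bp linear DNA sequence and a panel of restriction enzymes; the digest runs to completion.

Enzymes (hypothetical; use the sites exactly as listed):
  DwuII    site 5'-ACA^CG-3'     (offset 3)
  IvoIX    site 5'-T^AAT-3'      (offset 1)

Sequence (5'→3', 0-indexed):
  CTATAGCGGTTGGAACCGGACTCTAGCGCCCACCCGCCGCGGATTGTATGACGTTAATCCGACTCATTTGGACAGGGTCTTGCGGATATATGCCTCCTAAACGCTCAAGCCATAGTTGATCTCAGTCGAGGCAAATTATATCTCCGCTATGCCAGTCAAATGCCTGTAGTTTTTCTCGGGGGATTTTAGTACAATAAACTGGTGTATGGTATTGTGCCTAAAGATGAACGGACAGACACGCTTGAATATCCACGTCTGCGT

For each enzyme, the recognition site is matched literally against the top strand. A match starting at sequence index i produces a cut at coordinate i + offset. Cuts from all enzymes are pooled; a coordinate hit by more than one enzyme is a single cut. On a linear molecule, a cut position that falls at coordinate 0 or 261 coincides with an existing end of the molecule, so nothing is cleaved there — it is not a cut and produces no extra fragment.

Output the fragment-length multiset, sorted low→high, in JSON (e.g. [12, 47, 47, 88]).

Site scan:
  DwuII (ACACG, off=3): starts [235] → cuts [238]
  IvoIX (TAAT, off=1): starts [54] → cuts [55]

All cut coordinates (distinct, sorted): [55, 238]

Fragment lengths:
  [0,55): 55 bp
  [55,238): 183 bp
  [238,261): 23 bp

[23,55,183]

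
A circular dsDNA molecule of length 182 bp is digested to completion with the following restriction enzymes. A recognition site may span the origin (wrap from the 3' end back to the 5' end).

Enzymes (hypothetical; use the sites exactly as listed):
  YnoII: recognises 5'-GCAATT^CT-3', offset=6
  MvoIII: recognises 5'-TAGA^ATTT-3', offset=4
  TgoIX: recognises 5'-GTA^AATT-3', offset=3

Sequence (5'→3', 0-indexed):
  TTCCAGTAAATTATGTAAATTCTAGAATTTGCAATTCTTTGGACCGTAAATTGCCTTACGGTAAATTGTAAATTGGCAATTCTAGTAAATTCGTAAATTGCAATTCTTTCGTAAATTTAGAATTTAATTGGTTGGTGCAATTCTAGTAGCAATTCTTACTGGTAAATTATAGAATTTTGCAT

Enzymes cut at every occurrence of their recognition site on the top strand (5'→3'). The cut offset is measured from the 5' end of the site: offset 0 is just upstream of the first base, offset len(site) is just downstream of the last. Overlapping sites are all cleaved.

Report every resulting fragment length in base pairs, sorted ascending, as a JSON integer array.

[6,7,8,8,8,9,9,9,10,10,10,11,12,12,15,17,21]

Per-enzyme occurrences:
  YnoII GCAATTCT/6: at [30, 75, 99, 136, 148] ⇒ [36, 81, 105, 142, 154]
  MvoIII TAGAATTT/4: at [22, 117, 169] ⇒ [26, 121, 173]
  TgoIX GTAAATT/3: at [5, 14, 45, 60, 67, 84, 92, 110, 161] ⇒ [8, 17, 48, 63, 70, 87, 95, 113, 164]

Pooled cuts: [8, 17, 26, 36, 48, 63, 70, 81, 87, 95, 105, 113, 121, 142, 154, 164, 173]

Fragments:
  8→17: 9 bp
  17→26: 9 bp
  26→36: 10 bp
  36→48: 12 bp
  48→63: 15 bp
  63→70: 7 bp
  70→81: 11 bp
  81→87: 6 bp
  87→95: 8 bp
  95→105: 10 bp
  105→113: 8 bp
  113→121: 8 bp
  121→142: 21 bp
  142→154: 12 bp
  154→164: 10 bp
  164→173: 9 bp
  173→8 (wrap): 182-173+8 = 17 bp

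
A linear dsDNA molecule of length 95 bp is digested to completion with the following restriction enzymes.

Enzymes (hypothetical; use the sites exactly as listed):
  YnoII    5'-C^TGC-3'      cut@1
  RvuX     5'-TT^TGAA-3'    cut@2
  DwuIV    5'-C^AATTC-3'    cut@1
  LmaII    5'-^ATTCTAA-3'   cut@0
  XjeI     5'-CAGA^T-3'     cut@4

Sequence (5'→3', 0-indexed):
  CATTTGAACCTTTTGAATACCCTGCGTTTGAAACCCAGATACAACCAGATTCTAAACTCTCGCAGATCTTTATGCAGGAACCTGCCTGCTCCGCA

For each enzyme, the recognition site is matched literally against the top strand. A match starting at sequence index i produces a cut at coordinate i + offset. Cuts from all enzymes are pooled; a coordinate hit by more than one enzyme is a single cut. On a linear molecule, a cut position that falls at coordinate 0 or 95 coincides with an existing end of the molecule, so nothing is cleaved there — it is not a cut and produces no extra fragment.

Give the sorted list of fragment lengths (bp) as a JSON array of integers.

Site scan:
  YnoII CTGC/1: at [21, 81, 85] ⇒ [22, 82, 86]
  RvuX TTTGAA/2: at [2, 11, 26] ⇒ [4, 13, 28]
  DwuIV (CAATTC, off=1): no sites
  LmaII ATTCTAA/0: at [48] ⇒ [48]
  XjeI CAGAT/4: at [35, 45, 62] ⇒ [39, 49, 66]

Pooled cuts: [4, 13, 22, 28, 39, 48, 49, 66, 82, 86]

Fragments:
  [0,4): 4 bp
  [4,13): 9 bp
  [13,22): 9 bp
  [22,28): 6 bp
  [28,39): 11 bp
  [39,48): 9 bp
  [48,49): 1 bp
  [49,66): 17 bp
  [66,82): 16 bp
  [82,86): 4 bp
  [86,95): 9 bp

[1,4,4,6,9,9,9,9,11,16,17]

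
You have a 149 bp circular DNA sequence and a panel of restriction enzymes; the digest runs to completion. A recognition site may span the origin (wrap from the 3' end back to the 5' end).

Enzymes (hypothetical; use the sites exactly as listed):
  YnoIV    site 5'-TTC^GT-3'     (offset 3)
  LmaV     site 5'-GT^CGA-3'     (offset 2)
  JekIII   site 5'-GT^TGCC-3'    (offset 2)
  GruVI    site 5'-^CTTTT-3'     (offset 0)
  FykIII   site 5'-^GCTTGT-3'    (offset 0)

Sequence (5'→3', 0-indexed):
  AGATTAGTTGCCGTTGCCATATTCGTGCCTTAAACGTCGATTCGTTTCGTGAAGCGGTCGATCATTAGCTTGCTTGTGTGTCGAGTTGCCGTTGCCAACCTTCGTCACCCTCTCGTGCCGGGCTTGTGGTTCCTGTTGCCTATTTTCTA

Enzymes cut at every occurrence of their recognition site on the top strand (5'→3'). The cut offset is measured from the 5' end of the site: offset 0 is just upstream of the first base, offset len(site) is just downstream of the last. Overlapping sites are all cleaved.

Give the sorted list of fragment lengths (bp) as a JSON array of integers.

[5,5,6,6,6,10,10,10,11,13,13,15,18,21]

Site scan:
  YnoIV TTCGT/3: at [21, 40, 45, 100] ⇒ [24, 43, 48, 103]
  LmaV GTCGA/2: at [35, 56, 79] ⇒ [37, 58, 81]
  JekIII GTTGCC/2: at [6, 12, 84, 90, 134] ⇒ [8, 14, 86, 92, 136]
  GruVI (CTTTT, off=0): no sites
  FykIII GCTTGT/0: at [71, 121] ⇒ [71, 121]

Pooled cuts: [8, 14, 24, 37, 43, 48, 58, 71, 81, 86, 92, 103, 121, 136]

Fragments:
  8→14: 6 bp
  14→24: 10 bp
  24→37: 13 bp
  37→43: 6 bp
  43→48: 5 bp
  48→58: 10 bp
  58→71: 13 bp
  71→81: 10 bp
  81→86: 5 bp
  86→92: 6 bp
  92→103: 11 bp
  103→121: 18 bp
  121→136: 15 bp
  136→8 (wrap): 149-136+8 = 21 bp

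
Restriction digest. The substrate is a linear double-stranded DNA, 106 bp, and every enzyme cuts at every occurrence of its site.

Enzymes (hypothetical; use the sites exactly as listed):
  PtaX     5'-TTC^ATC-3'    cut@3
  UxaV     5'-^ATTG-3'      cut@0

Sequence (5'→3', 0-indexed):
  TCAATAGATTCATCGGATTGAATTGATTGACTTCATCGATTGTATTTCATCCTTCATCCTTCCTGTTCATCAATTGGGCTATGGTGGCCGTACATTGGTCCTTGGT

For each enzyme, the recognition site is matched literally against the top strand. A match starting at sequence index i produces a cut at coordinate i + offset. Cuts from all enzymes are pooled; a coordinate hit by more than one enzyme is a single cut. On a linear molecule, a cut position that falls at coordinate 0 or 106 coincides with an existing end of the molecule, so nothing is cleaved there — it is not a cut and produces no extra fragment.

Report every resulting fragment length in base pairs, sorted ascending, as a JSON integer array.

[4,4,4,5,5,7,9,10,11,13,13,21]

Scan for sites:
  PtaX (TTCATC, off=3): starts [8, 31, 45, 52, 65] → cuts [11, 34, 48, 55, 68]
  UxaV (ATTG, off=0): starts [16, 21, 25, 38, 72, 93] → cuts [16, 21, 25, 38, 72, 93]

Pooled cuts: [11, 16, 21, 25, 34, 38, 48, 55, 68, 72, 93]

Fragment lengths:
  [0,11): 11 bp
  [11,16): 5 bp
  [16,21): 5 bp
  [21,25): 4 bp
  [25,34): 9 bp
  [34,38): 4 bp
  [38,48): 10 bp
  [48,55): 7 bp
  [55,68): 13 bp
  [68,72): 4 bp
  [72,93): 21 bp
  [93,106): 13 bp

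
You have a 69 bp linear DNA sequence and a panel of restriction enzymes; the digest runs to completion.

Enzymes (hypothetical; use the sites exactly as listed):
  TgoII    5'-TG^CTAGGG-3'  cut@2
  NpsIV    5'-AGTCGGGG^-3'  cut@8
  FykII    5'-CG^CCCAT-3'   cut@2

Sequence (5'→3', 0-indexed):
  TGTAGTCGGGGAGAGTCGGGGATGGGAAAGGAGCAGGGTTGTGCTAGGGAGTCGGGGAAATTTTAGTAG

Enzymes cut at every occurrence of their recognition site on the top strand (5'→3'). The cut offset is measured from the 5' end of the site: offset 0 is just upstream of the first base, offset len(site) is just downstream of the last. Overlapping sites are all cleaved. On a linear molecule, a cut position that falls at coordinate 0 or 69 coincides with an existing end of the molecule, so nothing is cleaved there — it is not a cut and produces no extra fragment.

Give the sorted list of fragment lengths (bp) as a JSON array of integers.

[10,11,12,14,22]

Per-enzyme occurrences:
  TgoII (TGCTAGGG, off=2): starts [41] → cuts [43]
  NpsIV (AGTCGGGG, off=8): starts [3, 13, 49] → cuts [11, 21, 57]
  FykII (CGCCCAT, off=2): no sites

Pooled cuts: [11, 21, 43, 57]

Fragment lengths:
  [0,11): 11 bp
  [11,21): 10 bp
  [21,43): 22 bp
  [43,57): 14 bp
  [57,69): 12 bp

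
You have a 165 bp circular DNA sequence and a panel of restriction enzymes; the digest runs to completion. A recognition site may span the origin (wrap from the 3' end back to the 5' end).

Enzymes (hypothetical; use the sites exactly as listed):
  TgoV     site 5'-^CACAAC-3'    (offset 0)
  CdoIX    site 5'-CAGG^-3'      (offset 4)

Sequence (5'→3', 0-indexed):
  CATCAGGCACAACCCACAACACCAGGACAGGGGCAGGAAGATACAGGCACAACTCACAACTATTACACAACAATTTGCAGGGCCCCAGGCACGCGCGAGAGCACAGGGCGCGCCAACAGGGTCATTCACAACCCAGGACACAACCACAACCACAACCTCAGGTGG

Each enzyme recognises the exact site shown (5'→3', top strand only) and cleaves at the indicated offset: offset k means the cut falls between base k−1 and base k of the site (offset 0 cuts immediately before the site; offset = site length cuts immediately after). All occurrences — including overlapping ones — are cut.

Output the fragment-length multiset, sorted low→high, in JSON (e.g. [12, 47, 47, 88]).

Scan for sites:
  TgoV CACAAC/0: at [7, 14, 47, 54, 65, 126, 138, 144, 150] ⇒ [7, 14, 47, 54, 65, 126, 138, 144, 150]
  CdoIX CAGG/4: at [3, 22, 27, 33, 43, 77, 85, 103, 116, 133, 158] ⇒ [7, 26, 31, 37, 47, 81, 89, 107, 120, 137, 162]

Pooled cuts: [7, 14, 26, 31, 37, 47, 54, 65, 81, 89, 107, 120, 126, 137, 138, 144, 150, 162]

Fragment lengths:
  7→14: 7 bp
  14→26: 12 bp
  26→31: 5 bp
  31→37: 6 bp
  37→47: 10 bp
  47→54: 7 bp
  54→65: 11 bp
  65→81: 16 bp
  81→89: 8 bp
  89→107: 18 bp
  107→120: 13 bp
  120→126: 6 bp
  126→137: 11 bp
  137→138: 1 bp
  138→144: 6 bp
  144→150: 6 bp
  150→162: 12 bp
  162→7 (wrap): 165-162+7 = 10 bp

[1,5,6,6,6,6,7,7,8,10,10,11,11,12,12,13,16,18]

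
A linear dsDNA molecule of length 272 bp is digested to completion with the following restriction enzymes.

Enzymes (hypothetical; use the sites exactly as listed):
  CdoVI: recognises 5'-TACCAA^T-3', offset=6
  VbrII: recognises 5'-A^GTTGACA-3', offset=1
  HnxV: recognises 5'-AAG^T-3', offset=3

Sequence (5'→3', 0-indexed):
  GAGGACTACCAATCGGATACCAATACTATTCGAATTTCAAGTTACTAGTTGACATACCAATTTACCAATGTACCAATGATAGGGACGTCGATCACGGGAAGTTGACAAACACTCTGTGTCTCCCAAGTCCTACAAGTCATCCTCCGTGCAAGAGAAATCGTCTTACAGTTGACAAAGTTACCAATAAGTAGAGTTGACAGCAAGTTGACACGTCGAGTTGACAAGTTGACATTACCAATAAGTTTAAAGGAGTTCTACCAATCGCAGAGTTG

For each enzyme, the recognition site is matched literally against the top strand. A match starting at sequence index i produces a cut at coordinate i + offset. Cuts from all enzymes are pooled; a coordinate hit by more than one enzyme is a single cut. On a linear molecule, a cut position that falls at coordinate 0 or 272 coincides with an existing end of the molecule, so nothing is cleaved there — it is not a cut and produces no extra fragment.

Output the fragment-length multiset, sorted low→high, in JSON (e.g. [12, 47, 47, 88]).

Site scan:
  CdoVI (TACCAAT, off=6): starts [6, 17, 54, 62, 70, 178, 232, 255] → cuts [12, 23, 60, 68, 76, 184, 238, 261]
  VbrII (AGTTGACA, off=1): starts [46, 99, 166, 191, 202, 215, 223] → cuts [47, 100, 167, 192, 203, 216, 224]
  HnxV (AAGT, off=3): starts [38, 98, 124, 133, 174, 185, 201, 222, 239] → cuts [41, 101, 127, 136, 177, 188, 204, 225, 242]

All cut coordinates (distinct, sorted): [12, 23, 41, 47, 60, 68, 76, 100, 101, 127, 136, 167, 177, 184, 188, 192, 203, 204, 216, 224, 225, 238, 242, 261]

Fragments:
  [0,12): 12 bp
  [12,23): 11 bp
  [23,41): 18 bp
  [41,47): 6 bp
  [47,60): 13 bp
  [60,68): 8 bp
  [68,76): 8 bp
  [76,100): 24 bp
  [100,101): 1 bp
  [101,127): 26 bp
  [127,136): 9 bp
  [136,167): 31 bp
  [167,177): 10 bp
  [177,184): 7 bp
  [184,188): 4 bp
  [188,192): 4 bp
  [192,203): 11 bp
  [203,204): 1 bp
  [204,216): 12 bp
  [216,224): 8 bp
  [224,225): 1 bp
  [225,238): 13 bp
  [238,242): 4 bp
  [242,261): 19 bp
  [261,272): 11 bp

[1,1,1,4,4,4,6,7,8,8,8,9,10,11,11,11,12,12,13,13,18,19,24,26,31]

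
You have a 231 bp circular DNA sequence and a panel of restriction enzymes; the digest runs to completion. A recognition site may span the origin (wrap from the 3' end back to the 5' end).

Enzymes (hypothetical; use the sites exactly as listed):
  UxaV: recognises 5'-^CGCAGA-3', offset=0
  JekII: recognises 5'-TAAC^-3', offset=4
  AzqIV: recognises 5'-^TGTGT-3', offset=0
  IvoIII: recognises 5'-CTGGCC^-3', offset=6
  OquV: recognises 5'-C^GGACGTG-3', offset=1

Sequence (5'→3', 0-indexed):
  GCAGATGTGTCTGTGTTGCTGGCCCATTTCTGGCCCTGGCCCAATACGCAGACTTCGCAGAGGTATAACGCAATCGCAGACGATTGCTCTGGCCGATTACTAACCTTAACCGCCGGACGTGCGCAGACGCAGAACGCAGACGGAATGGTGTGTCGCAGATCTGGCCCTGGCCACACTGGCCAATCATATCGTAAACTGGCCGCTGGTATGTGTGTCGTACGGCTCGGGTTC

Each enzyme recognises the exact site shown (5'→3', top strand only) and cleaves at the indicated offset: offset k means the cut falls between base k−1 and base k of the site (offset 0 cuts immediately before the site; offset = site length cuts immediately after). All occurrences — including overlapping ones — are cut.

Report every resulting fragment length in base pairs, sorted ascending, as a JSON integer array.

Site scan:
  UxaV (CGCAGA, off=0): starts [46, 55, 74, 121, 127, 134, 153, 230] → cuts [46, 55, 74, 121, 127, 134, 153, 230]
  JekII (TAAC, off=4): starts [65, 100, 106] → cuts [69, 104, 110]
  AzqIV (TGTGT, off=0): starts [5, 11, 148, 208, 210] → cuts [5, 11, 148, 208, 210]
  IvoIII (CTGGCC, off=6): starts [18, 29, 35, 88, 160, 166, 175, 195] → cuts [24, 35, 41, 94, 166, 172, 181, 201]
  OquV (CGGACGTG, off=1): starts [113] → cuts [114]

Pooled cuts: [5, 11, 24, 35, 41, 46, 55, 69, 74, 94, 104, 110, 114, 121, 127, 134, 148, 153, 166, 172, 181, 201, 208, 210, 230]

Fragments:
  5→11: 6 bp
  11→24: 13 bp
  24→35: 11 bp
  35→41: 6 bp
  41→46: 5 bp
  46→55: 9 bp
  55→69: 14 bp
  69→74: 5 bp
  74→94: 20 bp
  94→104: 10 bp
  104→110: 6 bp
  110→114: 4 bp
  114→121: 7 bp
  121→127: 6 bp
  127→134: 7 bp
  134→148: 14 bp
  148→153: 5 bp
  153→166: 13 bp
  166→172: 6 bp
  172→181: 9 bp
  181→201: 20 bp
  201→208: 7 bp
  208→210: 2 bp
  210→230: 20 bp
  230→5 (wrap): 231-230+5 = 6 bp

[2,4,5,5,5,6,6,6,6,6,6,7,7,7,9,9,10,11,13,13,14,14,20,20,20]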